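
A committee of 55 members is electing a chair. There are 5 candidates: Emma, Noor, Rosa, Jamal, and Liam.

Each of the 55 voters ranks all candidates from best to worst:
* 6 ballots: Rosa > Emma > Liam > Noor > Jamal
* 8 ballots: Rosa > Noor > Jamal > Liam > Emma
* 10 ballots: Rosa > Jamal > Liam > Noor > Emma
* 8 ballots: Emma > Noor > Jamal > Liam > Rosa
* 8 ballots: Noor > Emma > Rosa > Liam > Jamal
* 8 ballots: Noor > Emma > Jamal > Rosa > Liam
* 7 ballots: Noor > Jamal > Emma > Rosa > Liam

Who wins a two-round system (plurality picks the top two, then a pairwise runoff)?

Round 1 first-place votes: Emma 8, Noor 23, Rosa 24, Jamal 0, Liam 0. Rosa and Noor advance.
Runoff: Rosa is ranked above Noor on 24 ballots, Noor above Rosa on 31.

Noor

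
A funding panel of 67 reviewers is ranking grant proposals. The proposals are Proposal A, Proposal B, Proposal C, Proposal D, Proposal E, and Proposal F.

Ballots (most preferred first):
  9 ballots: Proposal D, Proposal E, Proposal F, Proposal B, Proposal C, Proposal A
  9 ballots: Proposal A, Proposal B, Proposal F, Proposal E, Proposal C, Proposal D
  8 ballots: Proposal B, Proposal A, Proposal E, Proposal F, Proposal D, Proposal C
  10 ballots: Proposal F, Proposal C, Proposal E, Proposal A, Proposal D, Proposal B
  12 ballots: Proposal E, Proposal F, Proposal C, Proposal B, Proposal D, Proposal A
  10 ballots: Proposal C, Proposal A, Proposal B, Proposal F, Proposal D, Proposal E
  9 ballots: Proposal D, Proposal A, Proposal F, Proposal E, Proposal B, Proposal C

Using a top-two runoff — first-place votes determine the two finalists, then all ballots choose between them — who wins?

Round 1 first-place votes: Proposal A 9, Proposal B 8, Proposal C 10, Proposal D 18, Proposal E 12, Proposal F 10. Proposal D and Proposal E advance.
Runoff: Proposal D is ranked above Proposal E on 28 ballots, Proposal E above Proposal D on 39.

Proposal E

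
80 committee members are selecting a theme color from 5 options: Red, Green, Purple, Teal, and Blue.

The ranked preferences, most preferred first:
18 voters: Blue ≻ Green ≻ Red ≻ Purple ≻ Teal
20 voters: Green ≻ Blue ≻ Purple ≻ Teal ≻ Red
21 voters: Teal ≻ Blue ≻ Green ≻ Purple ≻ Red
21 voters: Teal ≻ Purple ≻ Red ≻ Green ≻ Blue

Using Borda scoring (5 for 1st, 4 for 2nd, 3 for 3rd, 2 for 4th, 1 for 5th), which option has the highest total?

Red: 18×3 + 20×1 + 21×1 + 21×3 = 158
Green: 18×4 + 20×5 + 21×3 + 21×2 = 277
Purple: 18×2 + 20×3 + 21×2 + 21×4 = 222
Teal: 18×1 + 20×2 + 21×5 + 21×5 = 268
Blue: 18×5 + 20×4 + 21×4 + 21×1 = 275

Green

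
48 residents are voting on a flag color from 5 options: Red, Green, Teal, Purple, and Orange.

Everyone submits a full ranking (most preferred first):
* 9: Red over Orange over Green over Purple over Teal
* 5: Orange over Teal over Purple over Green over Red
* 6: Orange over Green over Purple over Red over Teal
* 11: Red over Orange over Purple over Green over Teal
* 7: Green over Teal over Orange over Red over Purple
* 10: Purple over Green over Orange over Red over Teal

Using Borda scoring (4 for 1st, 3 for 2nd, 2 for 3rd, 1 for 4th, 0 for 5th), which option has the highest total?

Orange

Red: 9×4 + 5×0 + 6×1 + 11×4 + 7×1 + 10×1 = 103
Green: 9×2 + 5×1 + 6×3 + 11×1 + 7×4 + 10×3 = 110
Teal: 9×0 + 5×3 + 6×0 + 11×0 + 7×3 + 10×0 = 36
Purple: 9×1 + 5×2 + 6×2 + 11×2 + 7×0 + 10×4 = 93
Orange: 9×3 + 5×4 + 6×4 + 11×3 + 7×2 + 10×2 = 138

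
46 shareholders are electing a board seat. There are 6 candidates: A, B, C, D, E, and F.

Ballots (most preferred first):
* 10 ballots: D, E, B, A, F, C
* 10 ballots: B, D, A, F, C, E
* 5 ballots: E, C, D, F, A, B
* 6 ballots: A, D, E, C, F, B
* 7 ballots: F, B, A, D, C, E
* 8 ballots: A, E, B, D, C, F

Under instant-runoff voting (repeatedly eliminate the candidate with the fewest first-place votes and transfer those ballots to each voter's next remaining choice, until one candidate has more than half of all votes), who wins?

Round 1: A 14, B 10, C 0, D 10, E 5, F 7. C eliminated.
Round 2: A 14, B 10, D 10, E 5, F 7. E eliminated.
Round 3: A 14, B 10, D 15, F 7. F eliminated.
Round 4: A 14, B 17, D 15. A eliminated.
Round 5: B 25, D 21. B has a majority (≥24).

B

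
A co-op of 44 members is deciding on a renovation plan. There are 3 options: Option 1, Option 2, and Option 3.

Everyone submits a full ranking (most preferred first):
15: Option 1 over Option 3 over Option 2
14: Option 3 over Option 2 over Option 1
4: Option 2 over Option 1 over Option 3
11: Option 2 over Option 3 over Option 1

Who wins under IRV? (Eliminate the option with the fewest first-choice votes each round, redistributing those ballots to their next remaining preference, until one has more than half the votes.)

Option 2

Round 1: Option 1 15, Option 2 15, Option 3 14. Option 3 eliminated.
Round 2: Option 1 15, Option 2 29. Option 2 has a majority (≥23).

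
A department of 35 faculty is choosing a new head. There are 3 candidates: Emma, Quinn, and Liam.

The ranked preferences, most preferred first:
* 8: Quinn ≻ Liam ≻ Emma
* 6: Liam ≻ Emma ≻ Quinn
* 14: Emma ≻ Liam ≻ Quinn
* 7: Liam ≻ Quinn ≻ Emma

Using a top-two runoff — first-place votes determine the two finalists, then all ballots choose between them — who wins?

Round 1 first-place votes: Emma 14, Quinn 8, Liam 13. Emma and Liam advance.
Runoff: Emma is ranked above Liam on 14 ballots, Liam above Emma on 21.

Liam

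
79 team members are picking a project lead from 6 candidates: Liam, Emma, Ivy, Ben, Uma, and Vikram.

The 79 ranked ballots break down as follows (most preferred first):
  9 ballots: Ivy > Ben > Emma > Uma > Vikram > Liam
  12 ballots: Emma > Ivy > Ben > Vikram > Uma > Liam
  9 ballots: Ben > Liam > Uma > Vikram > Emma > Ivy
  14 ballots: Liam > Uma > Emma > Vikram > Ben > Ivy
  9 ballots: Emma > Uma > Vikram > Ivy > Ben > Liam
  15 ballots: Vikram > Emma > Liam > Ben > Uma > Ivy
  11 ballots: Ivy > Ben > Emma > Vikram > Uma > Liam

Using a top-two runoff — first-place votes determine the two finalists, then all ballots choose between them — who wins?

Round 1 first-place votes: Liam 14, Emma 21, Ivy 20, Ben 9, Uma 0, Vikram 15. Emma and Ivy advance.
Runoff: Emma is ranked above Ivy on 59 ballots, Ivy above Emma on 20.

Emma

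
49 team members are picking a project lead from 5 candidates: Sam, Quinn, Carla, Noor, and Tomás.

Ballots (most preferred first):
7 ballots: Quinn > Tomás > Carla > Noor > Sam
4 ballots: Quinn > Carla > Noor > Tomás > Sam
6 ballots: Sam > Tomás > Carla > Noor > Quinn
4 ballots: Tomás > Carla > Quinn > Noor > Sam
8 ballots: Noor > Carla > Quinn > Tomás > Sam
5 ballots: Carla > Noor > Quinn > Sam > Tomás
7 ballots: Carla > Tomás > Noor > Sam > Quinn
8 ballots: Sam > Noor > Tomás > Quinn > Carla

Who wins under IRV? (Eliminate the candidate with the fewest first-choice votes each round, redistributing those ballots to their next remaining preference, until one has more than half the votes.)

Carla

Round 1: Sam 14, Quinn 11, Carla 12, Noor 8, Tomás 4. Tomás eliminated.
Round 2: Sam 14, Quinn 11, Carla 16, Noor 8. Noor eliminated.
Round 3: Sam 14, Quinn 11, Carla 24. Quinn eliminated.
Round 4: Sam 14, Carla 35. Carla has a majority (≥25).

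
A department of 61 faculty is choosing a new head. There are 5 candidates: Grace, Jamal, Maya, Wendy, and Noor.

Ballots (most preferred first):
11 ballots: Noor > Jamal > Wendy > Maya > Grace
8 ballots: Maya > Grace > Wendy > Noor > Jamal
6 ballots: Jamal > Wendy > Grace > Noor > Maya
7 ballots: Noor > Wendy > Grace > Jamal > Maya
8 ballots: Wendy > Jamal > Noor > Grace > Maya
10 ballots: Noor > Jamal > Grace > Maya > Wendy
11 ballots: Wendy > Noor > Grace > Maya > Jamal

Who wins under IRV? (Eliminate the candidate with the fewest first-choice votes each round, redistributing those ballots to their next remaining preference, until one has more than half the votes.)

Round 1: Grace 0, Jamal 6, Maya 8, Wendy 19, Noor 28. Grace eliminated.
Round 2: Jamal 6, Maya 8, Wendy 19, Noor 28. Jamal eliminated.
Round 3: Maya 8, Wendy 25, Noor 28. Maya eliminated.
Round 4: Wendy 33, Noor 28. Wendy has a majority (≥31).

Wendy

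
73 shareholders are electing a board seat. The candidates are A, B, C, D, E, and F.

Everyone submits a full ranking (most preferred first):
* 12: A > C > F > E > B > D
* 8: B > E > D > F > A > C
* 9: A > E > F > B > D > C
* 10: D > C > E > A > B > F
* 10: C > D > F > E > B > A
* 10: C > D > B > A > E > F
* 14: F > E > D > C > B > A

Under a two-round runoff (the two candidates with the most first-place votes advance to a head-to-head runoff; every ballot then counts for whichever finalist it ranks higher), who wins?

Round 1 first-place votes: A 21, B 8, C 20, D 10, E 0, F 14. A and C advance.
Runoff: A is ranked above C on 29 ballots, C above A on 44.

C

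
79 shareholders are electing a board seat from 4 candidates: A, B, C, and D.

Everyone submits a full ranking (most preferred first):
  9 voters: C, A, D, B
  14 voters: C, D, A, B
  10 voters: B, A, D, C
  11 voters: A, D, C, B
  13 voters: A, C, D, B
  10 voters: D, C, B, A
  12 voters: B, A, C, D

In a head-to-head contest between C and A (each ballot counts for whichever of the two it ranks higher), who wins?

C is ranked above A on 33 ballots; A above C on 46.

A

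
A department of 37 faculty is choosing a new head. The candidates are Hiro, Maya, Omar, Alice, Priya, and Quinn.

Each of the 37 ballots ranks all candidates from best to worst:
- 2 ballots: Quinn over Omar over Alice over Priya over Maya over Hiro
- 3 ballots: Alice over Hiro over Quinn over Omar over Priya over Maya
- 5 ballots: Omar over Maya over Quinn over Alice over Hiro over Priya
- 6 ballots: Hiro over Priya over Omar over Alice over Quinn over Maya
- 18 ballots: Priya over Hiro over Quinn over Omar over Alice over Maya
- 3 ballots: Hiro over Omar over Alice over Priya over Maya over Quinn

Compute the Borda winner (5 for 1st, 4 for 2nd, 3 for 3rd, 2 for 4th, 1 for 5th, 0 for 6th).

Hiro

Hiro: 2×0 + 3×4 + 5×1 + 6×5 + 18×4 + 3×5 = 134
Maya: 2×1 + 3×0 + 5×4 + 6×0 + 18×0 + 3×1 = 25
Omar: 2×4 + 3×2 + 5×5 + 6×3 + 18×2 + 3×4 = 105
Alice: 2×3 + 3×5 + 5×2 + 6×2 + 18×1 + 3×3 = 70
Priya: 2×2 + 3×1 + 5×0 + 6×4 + 18×5 + 3×2 = 127
Quinn: 2×5 + 3×3 + 5×3 + 6×1 + 18×3 + 3×0 = 94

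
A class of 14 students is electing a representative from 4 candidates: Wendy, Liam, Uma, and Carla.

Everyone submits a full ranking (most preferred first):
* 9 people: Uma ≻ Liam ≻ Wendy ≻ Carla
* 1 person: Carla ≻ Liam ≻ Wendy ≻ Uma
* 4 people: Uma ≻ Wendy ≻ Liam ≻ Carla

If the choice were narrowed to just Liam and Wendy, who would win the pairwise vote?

Liam

Liam is ranked above Wendy on 10 ballots; Wendy above Liam on 4.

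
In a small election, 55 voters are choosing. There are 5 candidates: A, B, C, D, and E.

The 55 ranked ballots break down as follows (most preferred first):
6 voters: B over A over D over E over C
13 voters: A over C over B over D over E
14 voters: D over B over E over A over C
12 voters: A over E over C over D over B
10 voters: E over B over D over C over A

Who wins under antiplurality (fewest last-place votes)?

Last-place votes: A 10, B 12, C 20, D 0, E 13.

D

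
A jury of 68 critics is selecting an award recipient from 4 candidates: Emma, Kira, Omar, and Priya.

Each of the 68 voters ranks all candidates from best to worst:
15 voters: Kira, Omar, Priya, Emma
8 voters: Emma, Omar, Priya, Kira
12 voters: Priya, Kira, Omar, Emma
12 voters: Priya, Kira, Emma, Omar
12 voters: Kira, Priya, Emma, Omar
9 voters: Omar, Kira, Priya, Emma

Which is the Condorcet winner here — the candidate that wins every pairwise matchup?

Kira vs Emma: 60–8
Kira vs Omar: 51–17
Kira vs Priya: 36–32
Kira beats every other candidate.

Kira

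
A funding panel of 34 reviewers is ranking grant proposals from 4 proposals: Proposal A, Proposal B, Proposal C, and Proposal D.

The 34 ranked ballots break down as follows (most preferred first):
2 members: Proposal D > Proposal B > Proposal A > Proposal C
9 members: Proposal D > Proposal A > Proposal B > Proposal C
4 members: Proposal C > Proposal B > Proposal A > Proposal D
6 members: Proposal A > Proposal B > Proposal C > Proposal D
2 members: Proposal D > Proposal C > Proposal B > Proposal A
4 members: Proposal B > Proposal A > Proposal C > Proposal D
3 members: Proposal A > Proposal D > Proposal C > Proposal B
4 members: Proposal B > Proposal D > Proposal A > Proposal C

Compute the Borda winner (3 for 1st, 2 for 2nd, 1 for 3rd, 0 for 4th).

Proposal A

Proposal A: 2×1 + 9×2 + 4×1 + 6×3 + 2×0 + 4×2 + 3×3 + 4×1 = 63
Proposal B: 2×2 + 9×1 + 4×2 + 6×2 + 2×1 + 4×3 + 3×0 + 4×3 = 59
Proposal C: 2×0 + 9×0 + 4×3 + 6×1 + 2×2 + 4×1 + 3×1 + 4×0 = 29
Proposal D: 2×3 + 9×3 + 4×0 + 6×0 + 2×3 + 4×0 + 3×2 + 4×2 = 53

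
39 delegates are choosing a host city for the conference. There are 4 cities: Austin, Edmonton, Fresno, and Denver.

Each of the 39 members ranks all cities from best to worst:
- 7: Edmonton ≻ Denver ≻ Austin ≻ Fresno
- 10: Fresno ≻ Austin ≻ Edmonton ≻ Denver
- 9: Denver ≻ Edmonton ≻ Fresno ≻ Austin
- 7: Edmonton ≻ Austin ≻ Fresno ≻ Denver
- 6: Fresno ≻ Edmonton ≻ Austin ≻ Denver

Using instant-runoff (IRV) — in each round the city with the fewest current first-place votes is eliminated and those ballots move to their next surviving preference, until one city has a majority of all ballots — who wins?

Edmonton

Round 1: Austin 0, Edmonton 14, Fresno 16, Denver 9. Austin eliminated.
Round 2: Edmonton 14, Fresno 16, Denver 9. Denver eliminated.
Round 3: Edmonton 23, Fresno 16. Edmonton has a majority (≥20).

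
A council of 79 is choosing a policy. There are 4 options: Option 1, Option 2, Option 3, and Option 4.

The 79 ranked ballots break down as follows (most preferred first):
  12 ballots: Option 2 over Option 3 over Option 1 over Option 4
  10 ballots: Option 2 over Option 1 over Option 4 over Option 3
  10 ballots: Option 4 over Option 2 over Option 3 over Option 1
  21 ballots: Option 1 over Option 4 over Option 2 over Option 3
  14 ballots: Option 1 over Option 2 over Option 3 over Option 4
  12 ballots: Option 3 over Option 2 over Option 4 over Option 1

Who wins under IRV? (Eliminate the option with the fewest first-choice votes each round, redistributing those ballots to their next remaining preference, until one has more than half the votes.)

Round 1: Option 1 35, Option 2 22, Option 3 12, Option 4 10. Option 4 eliminated.
Round 2: Option 1 35, Option 2 32, Option 3 12. Option 3 eliminated.
Round 3: Option 1 35, Option 2 44. Option 2 has a majority (≥40).

Option 2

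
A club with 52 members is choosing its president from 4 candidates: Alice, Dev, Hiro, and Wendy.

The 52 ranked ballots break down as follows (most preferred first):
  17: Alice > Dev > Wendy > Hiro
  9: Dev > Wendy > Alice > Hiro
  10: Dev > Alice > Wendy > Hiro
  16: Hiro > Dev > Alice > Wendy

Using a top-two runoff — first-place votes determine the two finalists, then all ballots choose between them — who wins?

Round 1 first-place votes: Alice 17, Dev 19, Hiro 16, Wendy 0. Dev and Alice advance.
Runoff: Dev is ranked above Alice on 35 ballots, Alice above Dev on 17.

Dev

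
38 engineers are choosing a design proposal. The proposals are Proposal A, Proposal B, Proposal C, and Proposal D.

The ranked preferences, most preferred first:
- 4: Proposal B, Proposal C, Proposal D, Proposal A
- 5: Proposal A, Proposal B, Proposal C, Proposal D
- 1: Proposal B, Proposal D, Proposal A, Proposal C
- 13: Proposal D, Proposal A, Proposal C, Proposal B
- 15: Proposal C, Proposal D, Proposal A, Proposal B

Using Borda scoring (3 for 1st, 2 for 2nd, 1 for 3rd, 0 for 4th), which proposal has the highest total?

Proposal D

Proposal A: 4×0 + 5×3 + 1×1 + 13×2 + 15×1 = 57
Proposal B: 4×3 + 5×2 + 1×3 + 13×0 + 15×0 = 25
Proposal C: 4×2 + 5×1 + 1×0 + 13×1 + 15×3 = 71
Proposal D: 4×1 + 5×0 + 1×2 + 13×3 + 15×2 = 75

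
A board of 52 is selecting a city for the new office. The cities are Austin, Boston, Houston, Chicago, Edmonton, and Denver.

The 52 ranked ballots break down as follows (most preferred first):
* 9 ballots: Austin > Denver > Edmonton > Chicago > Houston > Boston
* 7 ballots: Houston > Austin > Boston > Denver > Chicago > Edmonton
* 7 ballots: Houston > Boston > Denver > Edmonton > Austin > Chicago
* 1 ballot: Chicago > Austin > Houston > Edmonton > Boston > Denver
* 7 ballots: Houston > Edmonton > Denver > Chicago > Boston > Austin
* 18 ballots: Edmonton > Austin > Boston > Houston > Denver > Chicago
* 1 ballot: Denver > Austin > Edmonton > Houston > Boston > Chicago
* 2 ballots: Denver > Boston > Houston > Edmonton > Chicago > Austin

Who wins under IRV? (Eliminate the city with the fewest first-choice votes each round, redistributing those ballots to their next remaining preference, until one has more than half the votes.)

Round 1: Austin 9, Boston 0, Houston 21, Chicago 1, Edmonton 18, Denver 3. Boston eliminated.
Round 2: Austin 9, Houston 21, Chicago 1, Edmonton 18, Denver 3. Chicago eliminated.
Round 3: Austin 10, Houston 21, Edmonton 18, Denver 3. Denver eliminated.
Round 4: Austin 11, Houston 23, Edmonton 18. Austin eliminated.
Round 5: Houston 24, Edmonton 28. Edmonton has a majority (≥27).

Edmonton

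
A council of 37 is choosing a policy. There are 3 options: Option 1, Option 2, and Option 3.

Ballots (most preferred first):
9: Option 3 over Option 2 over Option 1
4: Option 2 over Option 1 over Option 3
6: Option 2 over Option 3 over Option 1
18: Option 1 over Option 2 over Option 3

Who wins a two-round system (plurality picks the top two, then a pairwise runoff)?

Option 2

Round 1 first-place votes: Option 1 18, Option 2 10, Option 3 9. Option 1 and Option 2 advance.
Runoff: Option 1 is ranked above Option 2 on 18 ballots, Option 2 above Option 1 on 19.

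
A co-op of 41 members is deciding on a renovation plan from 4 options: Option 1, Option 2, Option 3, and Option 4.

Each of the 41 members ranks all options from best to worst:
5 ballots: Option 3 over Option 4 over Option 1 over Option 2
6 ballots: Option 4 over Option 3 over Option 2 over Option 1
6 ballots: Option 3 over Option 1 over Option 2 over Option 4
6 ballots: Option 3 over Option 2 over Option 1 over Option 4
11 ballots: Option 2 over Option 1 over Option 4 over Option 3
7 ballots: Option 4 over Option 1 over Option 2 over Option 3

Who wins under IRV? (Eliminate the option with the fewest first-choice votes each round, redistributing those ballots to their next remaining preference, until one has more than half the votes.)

Option 4

Round 1: Option 1 0, Option 2 11, Option 3 17, Option 4 13. Option 1 eliminated.
Round 2: Option 2 11, Option 3 17, Option 4 13. Option 2 eliminated.
Round 3: Option 3 17, Option 4 24. Option 4 has a majority (≥21).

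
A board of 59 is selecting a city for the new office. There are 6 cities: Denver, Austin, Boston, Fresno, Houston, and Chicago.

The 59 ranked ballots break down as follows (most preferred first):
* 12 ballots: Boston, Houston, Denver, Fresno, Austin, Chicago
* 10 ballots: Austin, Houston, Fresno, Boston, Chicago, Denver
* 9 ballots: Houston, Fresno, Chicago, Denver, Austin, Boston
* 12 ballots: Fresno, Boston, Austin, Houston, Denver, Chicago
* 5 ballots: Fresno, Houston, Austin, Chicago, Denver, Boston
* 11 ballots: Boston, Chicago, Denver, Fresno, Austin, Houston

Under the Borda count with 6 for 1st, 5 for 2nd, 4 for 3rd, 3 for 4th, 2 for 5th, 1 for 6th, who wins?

Denver: 12×4 + 10×1 + 9×3 + 12×2 + 5×2 + 11×4 = 163
Austin: 12×2 + 10×6 + 9×2 + 12×4 + 5×4 + 11×2 = 192
Boston: 12×6 + 10×3 + 9×1 + 12×5 + 5×1 + 11×6 = 242
Fresno: 12×3 + 10×4 + 9×5 + 12×6 + 5×6 + 11×3 = 256
Houston: 12×5 + 10×5 + 9×6 + 12×3 + 5×5 + 11×1 = 236
Chicago: 12×1 + 10×2 + 9×4 + 12×1 + 5×3 + 11×5 = 150

Fresno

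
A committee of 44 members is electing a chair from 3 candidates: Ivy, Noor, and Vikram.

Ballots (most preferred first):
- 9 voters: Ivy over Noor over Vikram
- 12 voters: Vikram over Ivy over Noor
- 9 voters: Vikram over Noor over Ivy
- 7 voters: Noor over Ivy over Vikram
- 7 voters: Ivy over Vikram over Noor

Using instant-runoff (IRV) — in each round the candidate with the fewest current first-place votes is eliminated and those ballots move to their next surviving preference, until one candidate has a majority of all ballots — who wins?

Round 1: Ivy 16, Noor 7, Vikram 21. Noor eliminated.
Round 2: Ivy 23, Vikram 21. Ivy has a majority (≥23).

Ivy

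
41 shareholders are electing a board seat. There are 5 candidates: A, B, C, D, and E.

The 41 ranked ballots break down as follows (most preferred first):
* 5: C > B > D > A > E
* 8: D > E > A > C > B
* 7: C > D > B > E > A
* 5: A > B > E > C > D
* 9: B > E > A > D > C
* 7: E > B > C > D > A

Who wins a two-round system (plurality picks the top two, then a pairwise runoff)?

Round 1 first-place votes: A 5, B 9, C 12, D 8, E 7. C and B advance.
Runoff: C is ranked above B on 20 ballots, B above C on 21.

B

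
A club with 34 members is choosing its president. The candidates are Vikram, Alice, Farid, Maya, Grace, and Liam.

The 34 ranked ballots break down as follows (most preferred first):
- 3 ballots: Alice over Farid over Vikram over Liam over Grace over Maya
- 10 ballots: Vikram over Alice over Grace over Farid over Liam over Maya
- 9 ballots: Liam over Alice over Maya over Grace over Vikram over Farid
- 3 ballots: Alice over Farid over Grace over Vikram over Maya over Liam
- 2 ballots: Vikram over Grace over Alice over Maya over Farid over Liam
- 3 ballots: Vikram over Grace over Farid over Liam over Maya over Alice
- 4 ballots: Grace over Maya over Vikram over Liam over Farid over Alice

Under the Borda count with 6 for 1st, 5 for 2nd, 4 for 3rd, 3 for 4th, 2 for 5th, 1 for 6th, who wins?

Alice

Vikram: 3×4 + 10×6 + 9×2 + 3×3 + 2×6 + 3×6 + 4×4 = 145
Alice: 3×6 + 10×5 + 9×5 + 3×6 + 2×4 + 3×1 + 4×1 = 146
Farid: 3×5 + 10×3 + 9×1 + 3×5 + 2×2 + 3×4 + 4×2 = 93
Maya: 3×1 + 10×1 + 9×4 + 3×2 + 2×3 + 3×2 + 4×5 = 87
Grace: 3×2 + 10×4 + 9×3 + 3×4 + 2×5 + 3×5 + 4×6 = 134
Liam: 3×3 + 10×2 + 9×6 + 3×1 + 2×1 + 3×3 + 4×3 = 109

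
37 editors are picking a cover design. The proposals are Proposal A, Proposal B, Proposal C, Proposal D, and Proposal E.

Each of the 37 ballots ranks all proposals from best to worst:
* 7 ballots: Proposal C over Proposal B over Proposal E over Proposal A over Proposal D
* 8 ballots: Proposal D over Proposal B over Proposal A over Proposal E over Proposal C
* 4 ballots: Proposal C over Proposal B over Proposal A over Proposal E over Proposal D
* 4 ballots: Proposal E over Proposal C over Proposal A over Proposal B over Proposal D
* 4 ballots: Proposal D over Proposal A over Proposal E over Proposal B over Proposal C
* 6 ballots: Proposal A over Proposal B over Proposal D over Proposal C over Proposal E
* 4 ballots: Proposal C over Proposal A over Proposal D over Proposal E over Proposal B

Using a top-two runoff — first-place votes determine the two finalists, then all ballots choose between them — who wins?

Round 1 first-place votes: Proposal A 6, Proposal B 0, Proposal C 15, Proposal D 12, Proposal E 4. Proposal C and Proposal D advance.
Runoff: Proposal C is ranked above Proposal D on 19 ballots, Proposal D above Proposal C on 18.

Proposal C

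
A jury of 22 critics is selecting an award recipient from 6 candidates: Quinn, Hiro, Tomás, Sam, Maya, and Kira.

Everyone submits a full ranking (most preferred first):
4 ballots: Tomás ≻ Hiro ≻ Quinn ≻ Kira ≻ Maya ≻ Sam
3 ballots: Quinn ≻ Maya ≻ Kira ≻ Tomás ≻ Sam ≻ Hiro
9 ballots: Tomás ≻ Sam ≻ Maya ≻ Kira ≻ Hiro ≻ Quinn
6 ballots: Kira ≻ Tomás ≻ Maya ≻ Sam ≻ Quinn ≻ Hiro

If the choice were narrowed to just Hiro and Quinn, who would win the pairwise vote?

Hiro

Hiro is ranked above Quinn on 13 ballots; Quinn above Hiro on 9.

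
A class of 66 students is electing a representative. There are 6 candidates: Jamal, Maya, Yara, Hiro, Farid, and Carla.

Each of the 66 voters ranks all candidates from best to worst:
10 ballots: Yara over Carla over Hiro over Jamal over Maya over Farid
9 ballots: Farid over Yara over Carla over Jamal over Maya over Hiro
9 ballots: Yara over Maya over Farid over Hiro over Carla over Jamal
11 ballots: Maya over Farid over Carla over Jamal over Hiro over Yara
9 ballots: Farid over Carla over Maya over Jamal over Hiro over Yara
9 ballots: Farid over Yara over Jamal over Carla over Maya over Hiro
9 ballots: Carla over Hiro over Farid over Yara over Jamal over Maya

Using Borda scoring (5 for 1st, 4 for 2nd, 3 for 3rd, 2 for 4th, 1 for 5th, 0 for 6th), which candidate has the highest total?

Farid

Jamal: 10×2 + 9×2 + 9×0 + 11×2 + 9×2 + 9×3 + 9×1 = 114
Maya: 10×1 + 9×1 + 9×4 + 11×5 + 9×3 + 9×1 + 9×0 = 146
Yara: 10×5 + 9×4 + 9×5 + 11×0 + 9×0 + 9×4 + 9×2 = 185
Hiro: 10×3 + 9×0 + 9×2 + 11×1 + 9×1 + 9×0 + 9×4 = 104
Farid: 10×0 + 9×5 + 9×3 + 11×4 + 9×5 + 9×5 + 9×3 = 233
Carla: 10×4 + 9×3 + 9×1 + 11×3 + 9×4 + 9×2 + 9×5 = 208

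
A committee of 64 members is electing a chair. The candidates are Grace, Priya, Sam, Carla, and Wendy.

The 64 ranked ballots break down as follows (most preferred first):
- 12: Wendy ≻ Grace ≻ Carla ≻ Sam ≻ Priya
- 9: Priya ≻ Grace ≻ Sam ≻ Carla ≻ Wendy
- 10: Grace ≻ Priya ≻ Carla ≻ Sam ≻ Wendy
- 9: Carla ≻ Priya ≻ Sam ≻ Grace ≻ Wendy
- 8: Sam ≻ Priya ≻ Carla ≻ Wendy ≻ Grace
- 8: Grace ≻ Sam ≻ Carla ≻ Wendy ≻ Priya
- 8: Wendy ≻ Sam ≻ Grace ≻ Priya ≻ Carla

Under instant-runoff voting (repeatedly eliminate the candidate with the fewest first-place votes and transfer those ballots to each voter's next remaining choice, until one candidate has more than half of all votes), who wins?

Priya

Round 1: Grace 18, Priya 9, Sam 8, Carla 9, Wendy 20. Sam eliminated.
Round 2: Grace 18, Priya 17, Carla 9, Wendy 20. Carla eliminated.
Round 3: Grace 18, Priya 26, Wendy 20. Grace eliminated.
Round 4: Priya 36, Wendy 28. Priya has a majority (≥33).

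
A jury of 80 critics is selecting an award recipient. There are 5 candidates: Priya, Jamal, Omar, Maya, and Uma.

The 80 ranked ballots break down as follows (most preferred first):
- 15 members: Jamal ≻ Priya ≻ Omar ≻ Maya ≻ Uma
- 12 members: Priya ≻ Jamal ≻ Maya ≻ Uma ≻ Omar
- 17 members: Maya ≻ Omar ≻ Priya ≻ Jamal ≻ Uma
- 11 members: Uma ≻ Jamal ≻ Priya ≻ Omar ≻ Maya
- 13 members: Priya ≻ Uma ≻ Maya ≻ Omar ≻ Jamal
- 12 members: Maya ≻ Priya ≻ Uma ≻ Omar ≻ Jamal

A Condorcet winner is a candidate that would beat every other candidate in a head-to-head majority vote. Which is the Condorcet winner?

Priya

Priya vs Jamal: 54–26
Priya vs Omar: 63–17
Priya vs Maya: 51–29
Priya vs Uma: 69–11
Priya beats every other candidate.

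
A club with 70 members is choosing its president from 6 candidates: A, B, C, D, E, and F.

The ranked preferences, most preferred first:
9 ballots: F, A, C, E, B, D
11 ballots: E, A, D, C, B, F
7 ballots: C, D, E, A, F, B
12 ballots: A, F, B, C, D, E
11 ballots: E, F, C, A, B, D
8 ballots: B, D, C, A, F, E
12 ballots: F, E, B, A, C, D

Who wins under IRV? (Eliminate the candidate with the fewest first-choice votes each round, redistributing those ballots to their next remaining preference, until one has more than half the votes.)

F

Round 1: A 12, B 8, C 7, D 0, E 22, F 21. D eliminated.
Round 2: A 12, B 8, C 7, E 22, F 21. C eliminated.
Round 3: A 12, B 8, E 29, F 21. B eliminated.
Round 4: A 20, E 29, F 21. A eliminated.
Round 5: E 29, F 41. F has a majority (≥36).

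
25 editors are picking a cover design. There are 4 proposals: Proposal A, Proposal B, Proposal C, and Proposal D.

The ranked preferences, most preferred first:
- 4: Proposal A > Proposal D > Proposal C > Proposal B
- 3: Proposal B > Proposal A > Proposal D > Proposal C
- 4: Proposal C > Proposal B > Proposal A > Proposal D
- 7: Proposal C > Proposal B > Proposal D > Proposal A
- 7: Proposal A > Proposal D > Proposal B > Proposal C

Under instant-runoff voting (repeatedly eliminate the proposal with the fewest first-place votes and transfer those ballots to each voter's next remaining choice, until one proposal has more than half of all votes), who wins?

Proposal A

Round 1: Proposal A 11, Proposal B 3, Proposal C 11, Proposal D 0. Proposal D eliminated.
Round 2: Proposal A 11, Proposal B 3, Proposal C 11. Proposal B eliminated.
Round 3: Proposal A 14, Proposal C 11. Proposal A has a majority (≥13).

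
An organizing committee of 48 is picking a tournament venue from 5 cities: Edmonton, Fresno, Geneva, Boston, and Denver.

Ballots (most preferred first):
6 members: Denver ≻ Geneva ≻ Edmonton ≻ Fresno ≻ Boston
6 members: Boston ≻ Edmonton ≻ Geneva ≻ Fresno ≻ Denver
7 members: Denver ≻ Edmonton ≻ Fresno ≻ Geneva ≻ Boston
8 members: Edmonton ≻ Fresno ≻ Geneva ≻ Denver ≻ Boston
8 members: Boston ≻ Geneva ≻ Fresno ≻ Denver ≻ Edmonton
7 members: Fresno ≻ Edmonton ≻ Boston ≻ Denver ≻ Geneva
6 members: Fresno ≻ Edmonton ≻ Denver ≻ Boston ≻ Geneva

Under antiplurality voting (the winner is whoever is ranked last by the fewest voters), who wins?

Last-place votes: Edmonton 8, Fresno 0, Geneva 13, Boston 21, Denver 6.

Fresno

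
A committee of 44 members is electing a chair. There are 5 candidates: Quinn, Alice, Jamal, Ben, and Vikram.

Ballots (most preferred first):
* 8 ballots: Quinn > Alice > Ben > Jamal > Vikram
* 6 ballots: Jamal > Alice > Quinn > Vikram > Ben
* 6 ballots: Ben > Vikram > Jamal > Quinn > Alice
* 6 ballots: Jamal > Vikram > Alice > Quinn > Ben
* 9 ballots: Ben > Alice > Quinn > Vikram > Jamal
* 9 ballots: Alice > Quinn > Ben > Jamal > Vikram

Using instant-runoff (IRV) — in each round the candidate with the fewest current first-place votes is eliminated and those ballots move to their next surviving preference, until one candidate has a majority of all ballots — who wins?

Round 1: Quinn 8, Alice 9, Jamal 12, Ben 15, Vikram 0. Vikram eliminated.
Round 2: Quinn 8, Alice 9, Jamal 12, Ben 15. Quinn eliminated.
Round 3: Alice 17, Jamal 12, Ben 15. Jamal eliminated.
Round 4: Alice 29, Ben 15. Alice has a majority (≥23).

Alice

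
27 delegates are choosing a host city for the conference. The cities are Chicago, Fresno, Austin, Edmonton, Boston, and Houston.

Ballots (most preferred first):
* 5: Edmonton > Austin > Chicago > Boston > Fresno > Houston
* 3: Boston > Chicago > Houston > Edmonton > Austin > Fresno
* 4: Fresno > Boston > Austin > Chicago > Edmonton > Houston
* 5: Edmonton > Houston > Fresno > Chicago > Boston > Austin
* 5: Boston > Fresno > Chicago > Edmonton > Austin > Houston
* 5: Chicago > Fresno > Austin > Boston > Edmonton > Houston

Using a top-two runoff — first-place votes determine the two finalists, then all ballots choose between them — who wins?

Boston

Round 1 first-place votes: Chicago 5, Fresno 4, Austin 0, Edmonton 10, Boston 8, Houston 0. Edmonton and Boston advance.
Runoff: Edmonton is ranked above Boston on 10 ballots, Boston above Edmonton on 17.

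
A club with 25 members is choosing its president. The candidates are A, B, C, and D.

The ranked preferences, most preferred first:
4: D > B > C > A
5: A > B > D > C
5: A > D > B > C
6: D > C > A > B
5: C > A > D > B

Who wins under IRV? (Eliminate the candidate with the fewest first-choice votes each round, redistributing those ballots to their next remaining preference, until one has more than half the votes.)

Round 1: A 10, B 0, C 5, D 10. B eliminated.
Round 2: A 10, C 5, D 10. C eliminated.
Round 3: A 15, D 10. A has a majority (≥13).

A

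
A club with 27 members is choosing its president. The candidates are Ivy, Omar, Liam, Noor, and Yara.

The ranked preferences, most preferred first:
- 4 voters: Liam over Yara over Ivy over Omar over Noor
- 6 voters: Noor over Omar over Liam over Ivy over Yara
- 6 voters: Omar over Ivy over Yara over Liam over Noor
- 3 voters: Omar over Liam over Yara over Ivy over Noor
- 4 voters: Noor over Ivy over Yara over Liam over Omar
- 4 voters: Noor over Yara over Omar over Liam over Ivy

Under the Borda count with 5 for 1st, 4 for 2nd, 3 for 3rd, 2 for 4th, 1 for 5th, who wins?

Ivy: 4×3 + 6×2 + 6×4 + 3×2 + 4×4 + 4×1 = 74
Omar: 4×2 + 6×4 + 6×5 + 3×5 + 4×1 + 4×3 = 93
Liam: 4×5 + 6×3 + 6×2 + 3×4 + 4×2 + 4×2 = 78
Noor: 4×1 + 6×5 + 6×1 + 3×1 + 4×5 + 4×5 = 83
Yara: 4×4 + 6×1 + 6×3 + 3×3 + 4×3 + 4×4 = 77

Omar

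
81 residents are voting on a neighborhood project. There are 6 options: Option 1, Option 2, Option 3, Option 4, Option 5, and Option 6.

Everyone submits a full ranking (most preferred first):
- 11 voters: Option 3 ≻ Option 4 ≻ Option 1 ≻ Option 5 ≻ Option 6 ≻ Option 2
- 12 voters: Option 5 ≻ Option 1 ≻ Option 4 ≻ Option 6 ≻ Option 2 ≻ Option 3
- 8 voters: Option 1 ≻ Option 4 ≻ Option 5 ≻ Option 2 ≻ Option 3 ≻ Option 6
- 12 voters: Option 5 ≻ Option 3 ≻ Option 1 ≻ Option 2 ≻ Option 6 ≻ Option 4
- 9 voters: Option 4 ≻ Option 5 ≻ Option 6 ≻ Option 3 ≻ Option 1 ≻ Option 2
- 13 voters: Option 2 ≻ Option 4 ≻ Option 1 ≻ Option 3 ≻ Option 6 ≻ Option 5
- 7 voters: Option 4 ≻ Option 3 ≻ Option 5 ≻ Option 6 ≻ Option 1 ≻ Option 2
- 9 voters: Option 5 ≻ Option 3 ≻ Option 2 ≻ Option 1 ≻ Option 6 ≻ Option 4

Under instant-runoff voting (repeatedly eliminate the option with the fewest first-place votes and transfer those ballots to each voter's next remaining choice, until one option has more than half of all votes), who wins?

Round 1: Option 1 8, Option 2 13, Option 3 11, Option 4 16, Option 5 33, Option 6 0. Option 6 eliminated.
Round 2: Option 1 8, Option 2 13, Option 3 11, Option 4 16, Option 5 33. Option 1 eliminated.
Round 3: Option 2 13, Option 3 11, Option 4 24, Option 5 33. Option 3 eliminated.
Round 4: Option 2 13, Option 4 35, Option 5 33. Option 2 eliminated.
Round 5: Option 4 48, Option 5 33. Option 4 has a majority (≥41).

Option 4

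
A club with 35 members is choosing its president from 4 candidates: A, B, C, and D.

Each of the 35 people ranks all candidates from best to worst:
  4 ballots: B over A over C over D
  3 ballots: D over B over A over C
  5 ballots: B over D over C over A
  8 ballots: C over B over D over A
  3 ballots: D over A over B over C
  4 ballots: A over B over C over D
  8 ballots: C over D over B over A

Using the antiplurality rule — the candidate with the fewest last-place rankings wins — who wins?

Last-place votes: A 21, B 0, C 6, D 8.

B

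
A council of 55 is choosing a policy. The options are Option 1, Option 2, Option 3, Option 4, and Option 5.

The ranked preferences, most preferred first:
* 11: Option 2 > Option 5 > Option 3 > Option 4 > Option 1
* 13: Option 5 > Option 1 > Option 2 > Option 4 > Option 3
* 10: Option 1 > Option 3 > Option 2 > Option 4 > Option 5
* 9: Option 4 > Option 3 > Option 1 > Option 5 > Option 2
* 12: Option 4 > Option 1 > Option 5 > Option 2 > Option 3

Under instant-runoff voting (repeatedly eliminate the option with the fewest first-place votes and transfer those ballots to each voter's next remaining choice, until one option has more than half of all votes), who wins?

Round 1: Option 1 10, Option 2 11, Option 3 0, Option 4 21, Option 5 13. Option 3 eliminated.
Round 2: Option 1 10, Option 2 11, Option 4 21, Option 5 13. Option 1 eliminated.
Round 3: Option 2 21, Option 4 21, Option 5 13. Option 5 eliminated.
Round 4: Option 2 34, Option 4 21. Option 2 has a majority (≥28).

Option 2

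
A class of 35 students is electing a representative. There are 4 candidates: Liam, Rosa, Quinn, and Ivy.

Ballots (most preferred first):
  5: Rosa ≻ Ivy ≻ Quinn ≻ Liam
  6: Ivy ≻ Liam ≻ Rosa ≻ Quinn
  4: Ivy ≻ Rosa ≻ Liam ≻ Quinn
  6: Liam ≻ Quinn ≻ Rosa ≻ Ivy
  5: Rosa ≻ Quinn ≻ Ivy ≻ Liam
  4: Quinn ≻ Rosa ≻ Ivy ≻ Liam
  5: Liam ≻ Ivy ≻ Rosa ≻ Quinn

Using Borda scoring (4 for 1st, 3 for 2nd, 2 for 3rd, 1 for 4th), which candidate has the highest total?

Liam: 5×1 + 6×3 + 4×2 + 6×4 + 5×1 + 4×1 + 5×4 = 84
Rosa: 5×4 + 6×2 + 4×3 + 6×2 + 5×4 + 4×3 + 5×2 = 98
Quinn: 5×2 + 6×1 + 4×1 + 6×3 + 5×3 + 4×4 + 5×1 = 74
Ivy: 5×3 + 6×4 + 4×4 + 6×1 + 5×2 + 4×2 + 5×3 = 94

Rosa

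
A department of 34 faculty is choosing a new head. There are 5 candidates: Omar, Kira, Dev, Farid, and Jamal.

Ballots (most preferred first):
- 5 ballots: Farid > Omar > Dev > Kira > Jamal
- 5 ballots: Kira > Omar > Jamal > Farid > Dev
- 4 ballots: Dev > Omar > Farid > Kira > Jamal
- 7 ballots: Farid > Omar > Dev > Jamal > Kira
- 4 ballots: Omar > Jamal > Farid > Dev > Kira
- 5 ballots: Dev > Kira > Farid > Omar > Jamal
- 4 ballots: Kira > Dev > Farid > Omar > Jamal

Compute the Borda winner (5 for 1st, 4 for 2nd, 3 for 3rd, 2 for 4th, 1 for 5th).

Omar: 5×4 + 5×4 + 4×4 + 7×4 + 4×5 + 5×2 + 4×2 = 122
Kira: 5×2 + 5×5 + 4×2 + 7×1 + 4×1 + 5×4 + 4×5 = 94
Dev: 5×3 + 5×1 + 4×5 + 7×3 + 4×2 + 5×5 + 4×4 = 110
Farid: 5×5 + 5×2 + 4×3 + 7×5 + 4×3 + 5×3 + 4×3 = 121
Jamal: 5×1 + 5×3 + 4×1 + 7×2 + 4×4 + 5×1 + 4×1 = 63

Omar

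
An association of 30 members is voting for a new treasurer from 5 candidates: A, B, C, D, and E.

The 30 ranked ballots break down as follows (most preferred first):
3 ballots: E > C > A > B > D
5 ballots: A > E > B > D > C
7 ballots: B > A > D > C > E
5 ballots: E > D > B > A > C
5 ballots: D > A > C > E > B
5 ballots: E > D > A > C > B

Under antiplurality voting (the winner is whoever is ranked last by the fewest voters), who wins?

A

Last-place votes: A 0, B 10, C 10, D 3, E 7.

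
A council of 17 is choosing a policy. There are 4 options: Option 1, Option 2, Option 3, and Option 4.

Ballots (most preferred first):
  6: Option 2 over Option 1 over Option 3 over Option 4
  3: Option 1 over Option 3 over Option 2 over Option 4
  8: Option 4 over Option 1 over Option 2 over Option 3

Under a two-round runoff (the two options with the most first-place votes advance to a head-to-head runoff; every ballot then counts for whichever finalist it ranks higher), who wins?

Option 2

Round 1 first-place votes: Option 1 3, Option 2 6, Option 3 0, Option 4 8. Option 4 and Option 2 advance.
Runoff: Option 4 is ranked above Option 2 on 8 ballots, Option 2 above Option 4 on 9.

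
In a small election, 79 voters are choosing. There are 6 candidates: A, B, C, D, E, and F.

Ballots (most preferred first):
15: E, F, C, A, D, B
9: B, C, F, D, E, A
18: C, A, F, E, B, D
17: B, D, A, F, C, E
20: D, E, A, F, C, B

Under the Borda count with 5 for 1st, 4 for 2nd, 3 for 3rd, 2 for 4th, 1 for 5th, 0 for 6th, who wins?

F

A: 15×2 + 9×0 + 18×4 + 17×3 + 20×3 = 213
B: 15×0 + 9×5 + 18×1 + 17×5 + 20×0 = 148
C: 15×3 + 9×4 + 18×5 + 17×1 + 20×1 = 208
D: 15×1 + 9×2 + 18×0 + 17×4 + 20×5 = 201
E: 15×5 + 9×1 + 18×2 + 17×0 + 20×4 = 200
F: 15×4 + 9×3 + 18×3 + 17×2 + 20×2 = 215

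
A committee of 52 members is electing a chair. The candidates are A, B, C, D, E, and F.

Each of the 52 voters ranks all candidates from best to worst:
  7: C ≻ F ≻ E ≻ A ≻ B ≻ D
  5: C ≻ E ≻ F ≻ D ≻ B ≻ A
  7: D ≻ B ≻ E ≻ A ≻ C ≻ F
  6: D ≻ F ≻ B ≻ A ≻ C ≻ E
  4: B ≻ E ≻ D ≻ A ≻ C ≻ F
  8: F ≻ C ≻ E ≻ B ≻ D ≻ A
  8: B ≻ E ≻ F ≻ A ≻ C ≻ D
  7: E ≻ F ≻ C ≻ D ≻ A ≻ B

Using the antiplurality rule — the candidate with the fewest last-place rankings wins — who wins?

Last-place votes: A 13, B 7, C 0, D 15, E 6, F 11.

C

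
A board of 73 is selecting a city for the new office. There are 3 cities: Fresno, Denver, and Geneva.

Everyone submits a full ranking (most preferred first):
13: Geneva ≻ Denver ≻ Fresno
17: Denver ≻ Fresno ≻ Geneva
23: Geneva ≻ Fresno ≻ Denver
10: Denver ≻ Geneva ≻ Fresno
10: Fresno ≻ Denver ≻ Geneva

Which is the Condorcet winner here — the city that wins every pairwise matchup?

Denver vs Fresno: 40–33
Denver vs Geneva: 37–36
Denver beats every other city.

Denver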